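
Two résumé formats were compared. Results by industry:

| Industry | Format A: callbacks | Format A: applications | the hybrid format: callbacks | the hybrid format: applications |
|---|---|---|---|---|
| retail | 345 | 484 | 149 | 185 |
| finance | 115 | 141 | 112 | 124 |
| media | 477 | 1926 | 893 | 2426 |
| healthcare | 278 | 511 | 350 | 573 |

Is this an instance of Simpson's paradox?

Retail: Format A 345/484 = 71.3%, the hybrid format 149/185 = 80.5% → the hybrid format
Finance: Format A 115/141 = 81.6%, the hybrid format 112/124 = 90.3% → the hybrid format
Media: Format A 477/1926 = 24.8%, the hybrid format 893/2426 = 36.8% → the hybrid format
Healthcare: Format A 278/511 = 54.4%, the hybrid format 350/573 = 61.1% → the hybrid format
Overall: Format A 1215/3062 = 39.7%, the hybrid format 1504/3308 = 45.5% → the hybrid format
The hybrid format wins overall and in every industry group — no reversal.

No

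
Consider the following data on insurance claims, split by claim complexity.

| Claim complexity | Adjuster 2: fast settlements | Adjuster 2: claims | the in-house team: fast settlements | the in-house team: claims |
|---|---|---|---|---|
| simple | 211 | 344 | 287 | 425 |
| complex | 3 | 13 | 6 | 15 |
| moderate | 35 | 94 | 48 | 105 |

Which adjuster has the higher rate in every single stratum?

the in-house team

Simple: Adjuster 2 211/344 = 61.3%, the in-house team 287/425 = 67.5% → the in-house team
Complex: Adjuster 2 3/13 = 23.1%, the in-house team 6/15 = 40.0% → the in-house team
Moderate: Adjuster 2 35/94 = 37.2%, the in-house team 48/105 = 45.7% → the in-house team
The in-house team has the higher rate in all 3 groups.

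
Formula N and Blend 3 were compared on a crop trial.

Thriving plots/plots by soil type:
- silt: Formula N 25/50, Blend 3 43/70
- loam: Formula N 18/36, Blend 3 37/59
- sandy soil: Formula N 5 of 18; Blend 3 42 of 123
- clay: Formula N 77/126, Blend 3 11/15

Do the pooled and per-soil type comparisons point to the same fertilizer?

Silt: Formula N 25/50 = 50.0%, Blend 3 43/70 = 61.4% → Blend 3
Loam: Formula N 18/36 = 50.0%, Blend 3 37/59 = 62.7% → Blend 3
Sandy soil: Formula N 5/18 = 27.8%, Blend 3 42/123 = 34.1% → Blend 3
Clay: Formula N 77/126 = 61.1%, Blend 3 11/15 = 73.3% → Blend 3
Overall: Formula N 125/230 = 54.3%, Blend 3 133/267 = 49.8% → Formula N
Blend 3 wins each soil group but Formula N wins overall — the comparison reverses. Blend 3's plots skew toward sandy soil, which has a lower base rate.

No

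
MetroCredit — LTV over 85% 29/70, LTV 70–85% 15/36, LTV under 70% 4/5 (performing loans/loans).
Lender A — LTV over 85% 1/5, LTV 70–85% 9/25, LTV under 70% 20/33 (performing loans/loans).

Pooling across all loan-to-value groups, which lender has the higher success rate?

Lender A

LTV over 85%: MetroCredit 29/70 = 41.4%, Lender A 1/5 = 20.0% → MetroCredit
LTV 70–85%: MetroCredit 15/36 = 41.7%, Lender A 9/25 = 36.0% → MetroCredit
LTV under 70%: MetroCredit 4/5 = 80.0%, Lender A 20/33 = 60.6% → MetroCredit
Overall: MetroCredit 48/111 = 43.2%, Lender A 30/63 = 47.6% → Lender A
(MetroCredit wins every loan-to-value group but Lender A wins overall — MetroCredit's loans skew toward the low-rate LTV over 85% group.)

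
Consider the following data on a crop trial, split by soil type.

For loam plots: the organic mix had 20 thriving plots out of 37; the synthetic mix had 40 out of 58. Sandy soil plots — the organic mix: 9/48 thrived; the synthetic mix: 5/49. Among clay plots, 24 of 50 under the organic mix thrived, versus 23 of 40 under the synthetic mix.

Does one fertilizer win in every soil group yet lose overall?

No

Loam: the organic mix 20/37 = 54.1%, the synthetic mix 40/58 = 69.0% → the synthetic mix
Sandy soil: the organic mix 9/48 = 18.8%, the synthetic mix 5/49 = 10.2% → the organic mix
Clay: the organic mix 24/50 = 48.0%, the synthetic mix 23/40 = 57.5% → the synthetic mix
Overall: the organic mix 53/135 = 39.3%, the synthetic mix 68/147 = 46.3% → the synthetic mix
Neither sweeps: the organic mix wins 1 of 3 groups, the synthetic mix wins 2. The synthetic mix wins overall but not every group — no Simpson reversal.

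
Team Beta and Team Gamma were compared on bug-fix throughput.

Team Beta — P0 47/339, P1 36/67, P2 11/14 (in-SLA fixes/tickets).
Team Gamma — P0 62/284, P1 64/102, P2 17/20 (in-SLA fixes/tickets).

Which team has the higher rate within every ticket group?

P0: Team Beta 47/339 = 13.9%, Team Gamma 62/284 = 21.8% → Team Gamma
P1: Team Beta 36/67 = 53.7%, Team Gamma 64/102 = 62.7% → Team Gamma
P2: Team Beta 11/14 = 78.6%, Team Gamma 17/20 = 85.0% → Team Gamma
Team Gamma has the higher rate in all 3 groups.

Team Gamma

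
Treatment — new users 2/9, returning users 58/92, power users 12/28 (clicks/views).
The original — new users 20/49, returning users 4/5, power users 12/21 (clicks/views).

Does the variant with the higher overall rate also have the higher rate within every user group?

No

New users: Treatment 2/9 = 22.2%, the original 20/49 = 40.8% → the original
Returning users: Treatment 58/92 = 63.0%, the original 4/5 = 80.0% → the original
Power users: Treatment 12/28 = 42.9%, the original 12/21 = 57.1% → the original
Overall: Treatment 72/129 = 55.8%, the original 36/75 = 48.0% → Treatment
The original wins each user group but Treatment wins overall — the comparison reverses. The original's views skew toward new users, which has a lower base rate.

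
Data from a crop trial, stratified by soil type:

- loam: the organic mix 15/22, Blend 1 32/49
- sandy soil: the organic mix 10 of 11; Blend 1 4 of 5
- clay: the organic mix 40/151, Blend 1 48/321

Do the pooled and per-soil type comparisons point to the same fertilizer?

Loam: the organic mix 15/22 = 68.2%, Blend 1 32/49 = 65.3% → the organic mix
Sandy soil: the organic mix 10/11 = 90.9%, Blend 1 4/5 = 80.0% → the organic mix
Clay: the organic mix 40/151 = 26.5%, Blend 1 48/321 = 15.0% → the organic mix
Overall: the organic mix 65/184 = 35.3%, Blend 1 84/375 = 22.4% → the organic mix
The organic mix wins overall and in every soil group — no reversal.

Yes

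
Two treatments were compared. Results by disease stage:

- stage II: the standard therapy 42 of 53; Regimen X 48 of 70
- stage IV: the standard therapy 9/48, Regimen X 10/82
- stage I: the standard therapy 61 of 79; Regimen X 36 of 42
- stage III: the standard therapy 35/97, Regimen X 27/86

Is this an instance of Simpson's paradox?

Stage II: the standard therapy 42/53 = 79.2%, Regimen X 48/70 = 68.6% → the standard therapy
Stage IV: the standard therapy 9/48 = 18.8%, Regimen X 10/82 = 12.2% → the standard therapy
Stage I: the standard therapy 61/79 = 77.2%, Regimen X 36/42 = 85.7% → Regimen X
Stage III: the standard therapy 35/97 = 36.1%, Regimen X 27/86 = 31.4% → the standard therapy
Overall: the standard therapy 147/277 = 53.1%, Regimen X 121/280 = 43.2% → the standard therapy
Neither sweeps: the standard therapy wins 3 of 4 groups, Regimen X wins 1. The standard therapy wins overall but not every group — no Simpson reversal.

No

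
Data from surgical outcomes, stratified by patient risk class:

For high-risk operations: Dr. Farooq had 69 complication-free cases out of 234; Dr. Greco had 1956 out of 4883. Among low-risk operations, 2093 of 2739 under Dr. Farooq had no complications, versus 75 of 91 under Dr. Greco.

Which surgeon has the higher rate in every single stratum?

High-risk: Dr. Farooq 69/234 = 29.5%, Dr. Greco 1956/4883 = 40.1% → Dr. Greco
Low-risk: Dr. Farooq 2093/2739 = 76.4%, Dr. Greco 75/91 = 82.4% → Dr. Greco
Dr. Greco has the higher rate in both groups.

Dr. Greco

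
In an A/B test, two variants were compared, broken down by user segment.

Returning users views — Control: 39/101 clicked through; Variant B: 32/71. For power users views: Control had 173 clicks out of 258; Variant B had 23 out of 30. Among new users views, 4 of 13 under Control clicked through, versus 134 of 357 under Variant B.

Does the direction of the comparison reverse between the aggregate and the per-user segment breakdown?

Returning users: Control 39/101 = 38.6%, Variant B 32/71 = 45.1% → Variant B
Power users: Control 173/258 = 67.1%, Variant B 23/30 = 76.7% → Variant B
New users: Control 4/13 = 30.8%, Variant B 134/357 = 37.5% → Variant B
Overall: Control 216/372 = 58.1%, Variant B 189/458 = 41.3% → Control
Variant B wins each user group but Control wins overall — the comparison reverses. Variant B's views skew toward new users, which has a lower base rate.

Yes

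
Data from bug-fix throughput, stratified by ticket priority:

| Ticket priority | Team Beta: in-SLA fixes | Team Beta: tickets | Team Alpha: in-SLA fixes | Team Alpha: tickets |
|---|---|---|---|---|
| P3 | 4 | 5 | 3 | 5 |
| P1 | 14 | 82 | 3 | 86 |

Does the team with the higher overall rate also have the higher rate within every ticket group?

P3: Team Beta 4/5 = 80.0%, Team Alpha 3/5 = 60.0% → Team Beta
P1: Team Beta 14/82 = 17.1%, Team Alpha 3/86 = 3.5% → Team Beta
Overall: Team Beta 18/87 = 20.7%, Team Alpha 6/91 = 6.6% → Team Beta
Team Beta wins overall and in every ticket group — no reversal.

Yes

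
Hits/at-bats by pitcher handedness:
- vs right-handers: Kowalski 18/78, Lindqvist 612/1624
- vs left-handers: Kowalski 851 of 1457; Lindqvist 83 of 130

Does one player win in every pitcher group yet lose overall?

Vs right-handers: Kowalski 18/78 = 23.1%, Lindqvist 612/1624 = 37.7% → Lindqvist
Vs left-handers: Kowalski 851/1457 = 58.4%, Lindqvist 83/130 = 63.8% → Lindqvist
Overall: Kowalski 869/1535 = 56.6%, Lindqvist 695/1754 = 39.6% → Kowalski
Lindqvist wins each pitcher group but Kowalski wins overall — the comparison reverses. Lindqvist's at-bats skew toward vs right-handers, which has a lower base rate.

Yes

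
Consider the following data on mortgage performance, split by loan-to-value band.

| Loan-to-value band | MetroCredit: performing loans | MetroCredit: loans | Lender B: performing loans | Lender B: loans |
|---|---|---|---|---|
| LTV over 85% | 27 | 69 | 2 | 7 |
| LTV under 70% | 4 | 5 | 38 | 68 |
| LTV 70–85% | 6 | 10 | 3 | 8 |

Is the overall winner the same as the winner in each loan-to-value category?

No

LTV over 85%: MetroCredit 27/69 = 39.1%, Lender B 2/7 = 28.6% → MetroCredit
LTV under 70%: MetroCredit 4/5 = 80.0%, Lender B 38/68 = 55.9% → MetroCredit
LTV 70–85%: MetroCredit 6/10 = 60.0%, Lender B 3/8 = 37.5% → MetroCredit
Overall: MetroCredit 37/84 = 44.0%, Lender B 43/83 = 51.8% → Lender B
MetroCredit wins each loan-to-value group but Lender B wins overall — the comparison reverses. MetroCredit's loans skew toward LTV over 85%, which has a lower base rate.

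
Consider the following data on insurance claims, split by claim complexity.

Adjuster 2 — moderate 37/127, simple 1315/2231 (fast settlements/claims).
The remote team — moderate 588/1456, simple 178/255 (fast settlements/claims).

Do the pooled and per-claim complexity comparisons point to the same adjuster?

No

Moderate: Adjuster 2 37/127 = 29.1%, the remote team 588/1456 = 40.4% → the remote team
Simple: Adjuster 2 1315/2231 = 58.9%, the remote team 178/255 = 69.8% → the remote team
Overall: Adjuster 2 1352/2358 = 57.3%, the remote team 766/1711 = 44.8% → Adjuster 2
The remote team wins each claim group but Adjuster 2 wins overall — the comparison reverses. The remote team's claims skew toward moderate, which has a lower base rate.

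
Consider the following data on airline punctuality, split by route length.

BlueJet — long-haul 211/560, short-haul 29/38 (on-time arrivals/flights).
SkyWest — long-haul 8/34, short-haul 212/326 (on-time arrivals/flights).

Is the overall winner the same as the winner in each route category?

No

Long-haul: BlueJet 211/560 = 37.7%, SkyWest 8/34 = 23.5% → BlueJet
Short-haul: BlueJet 29/38 = 76.3%, SkyWest 212/326 = 65.0% → BlueJet
Overall: BlueJet 240/598 = 40.1%, SkyWest 220/360 = 61.1% → SkyWest
BlueJet wins each route group but SkyWest wins overall — the comparison reverses. BlueJet's flights skew toward long-haul, which has a lower base rate.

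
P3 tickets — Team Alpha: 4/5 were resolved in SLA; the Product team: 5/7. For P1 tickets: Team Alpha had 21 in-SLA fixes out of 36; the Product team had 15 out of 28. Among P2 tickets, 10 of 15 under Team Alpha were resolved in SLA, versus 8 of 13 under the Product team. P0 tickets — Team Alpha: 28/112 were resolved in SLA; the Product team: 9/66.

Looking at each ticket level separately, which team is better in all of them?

P3: Team Alpha 4/5 = 80.0%, the Product team 5/7 = 71.4% → Team Alpha
P1: Team Alpha 21/36 = 58.3%, the Product team 15/28 = 53.6% → Team Alpha
P2: Team Alpha 10/15 = 66.7%, the Product team 8/13 = 61.5% → Team Alpha
P0: Team Alpha 28/112 = 25.0%, the Product team 9/66 = 13.6% → Team Alpha
Team Alpha has the higher rate in all 4 groups.

Team Alpha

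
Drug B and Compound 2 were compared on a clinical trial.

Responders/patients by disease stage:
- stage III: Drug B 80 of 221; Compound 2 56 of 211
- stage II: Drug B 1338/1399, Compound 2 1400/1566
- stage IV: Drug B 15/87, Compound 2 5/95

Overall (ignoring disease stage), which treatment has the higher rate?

Drug B

Stage III: Drug B 80/221 = 36.2%, Compound 2 56/211 = 26.5% → Drug B
Stage II: Drug B 1338/1399 = 95.6%, Compound 2 1400/1566 = 89.4% → Drug B
Stage IV: Drug B 15/87 = 17.2%, Compound 2 5/95 = 5.3% → Drug B
Overall: Drug B 1433/1707 = 83.9%, Compound 2 1461/1872 = 78.0% → Drug B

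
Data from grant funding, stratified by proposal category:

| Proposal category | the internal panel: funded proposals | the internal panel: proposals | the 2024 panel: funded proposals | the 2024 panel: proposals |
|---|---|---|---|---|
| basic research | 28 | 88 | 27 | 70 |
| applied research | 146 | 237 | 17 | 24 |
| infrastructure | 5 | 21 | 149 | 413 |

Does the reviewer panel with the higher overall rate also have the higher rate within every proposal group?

No

Basic research: the internal panel 28/88 = 31.8%, the 2024 panel 27/70 = 38.6% → the 2024 panel
Applied research: the internal panel 146/237 = 61.6%, the 2024 panel 17/24 = 70.8% → the 2024 panel
Infrastructure: the internal panel 5/21 = 23.8%, the 2024 panel 149/413 = 36.1% → the 2024 panel
Overall: the internal panel 179/346 = 51.7%, the 2024 panel 193/507 = 38.1% → the internal panel
The 2024 panel wins each proposal group but the internal panel wins overall — the comparison reverses. The 2024 panel's proposals skew toward infrastructure, which has a lower base rate.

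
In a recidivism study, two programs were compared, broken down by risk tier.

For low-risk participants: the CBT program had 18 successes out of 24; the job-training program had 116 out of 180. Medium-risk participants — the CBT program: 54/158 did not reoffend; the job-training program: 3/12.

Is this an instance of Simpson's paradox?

Low-risk: the CBT program 18/24 = 75.0%, the job-training program 116/180 = 64.4% → the CBT program
Medium-risk: the CBT program 54/158 = 34.2%, the job-training program 3/12 = 25.0% → the CBT program
Overall: the CBT program 72/182 = 39.6%, the job-training program 119/192 = 62.0% → the job-training program
The CBT program wins each risk group but the job-training program wins overall — the comparison reverses. The CBT program's participants skew toward medium-risk, which has a lower base rate.

Yes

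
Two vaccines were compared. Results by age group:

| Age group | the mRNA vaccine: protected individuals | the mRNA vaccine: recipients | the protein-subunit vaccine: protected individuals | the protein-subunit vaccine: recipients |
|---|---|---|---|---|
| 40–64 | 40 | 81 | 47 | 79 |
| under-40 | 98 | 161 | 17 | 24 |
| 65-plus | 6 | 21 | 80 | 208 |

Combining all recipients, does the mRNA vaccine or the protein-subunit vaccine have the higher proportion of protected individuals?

the mRNA vaccine

40–64: the mRNA vaccine 40/81 = 49.4%, the protein-subunit vaccine 47/79 = 59.5% → the protein-subunit vaccine
Under-40: the mRNA vaccine 98/161 = 60.9%, the protein-subunit vaccine 17/24 = 70.8% → the protein-subunit vaccine
65-plus: the mRNA vaccine 6/21 = 28.6%, the protein-subunit vaccine 80/208 = 38.5% → the protein-subunit vaccine
Overall: the mRNA vaccine 144/263 = 54.8%, the protein-subunit vaccine 144/311 = 46.3% → the mRNA vaccine
(The protein-subunit vaccine wins every age group but the mRNA vaccine wins overall — the protein-subunit vaccine's recipients skew toward the low-rate 65-plus group.)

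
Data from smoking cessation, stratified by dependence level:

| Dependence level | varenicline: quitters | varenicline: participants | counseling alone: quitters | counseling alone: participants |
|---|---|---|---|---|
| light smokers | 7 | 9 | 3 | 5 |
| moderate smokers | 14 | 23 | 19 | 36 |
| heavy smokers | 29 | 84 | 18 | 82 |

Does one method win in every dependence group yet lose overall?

Light smokers: varenicline 7/9 = 77.8%, counseling alone 3/5 = 60.0% → varenicline
Moderate smokers: varenicline 14/23 = 60.9%, counseling alone 19/36 = 52.8% → varenicline
Heavy smokers: varenicline 29/84 = 34.5%, counseling alone 18/82 = 22.0% → varenicline
Overall: varenicline 50/116 = 43.1%, counseling alone 40/123 = 32.5% → varenicline
Varenicline wins overall and in every dependence group — no reversal.

No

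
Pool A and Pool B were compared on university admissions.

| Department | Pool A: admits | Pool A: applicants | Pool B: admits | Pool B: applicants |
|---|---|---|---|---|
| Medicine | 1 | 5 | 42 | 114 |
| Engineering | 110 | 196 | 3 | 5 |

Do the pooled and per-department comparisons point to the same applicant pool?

No

Medicine: Pool A 1/5 = 20.0%, Pool B 42/114 = 36.8% → Pool B
Engineering: Pool A 110/196 = 56.1%, Pool B 3/5 = 60.0% → Pool B
Overall: Pool A 111/201 = 55.2%, Pool B 45/119 = 37.8% → Pool A
Pool B wins each department group but Pool A wins overall — the comparison reverses. Pool B's applicants skew toward Medicine, which has a lower base rate.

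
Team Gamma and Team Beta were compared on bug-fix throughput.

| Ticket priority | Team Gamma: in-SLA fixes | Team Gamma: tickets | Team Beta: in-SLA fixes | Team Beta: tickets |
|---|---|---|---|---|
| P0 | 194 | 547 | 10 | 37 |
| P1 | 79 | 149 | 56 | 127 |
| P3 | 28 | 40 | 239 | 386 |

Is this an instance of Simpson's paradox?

Yes

P0: Team Gamma 194/547 = 35.5%, Team Beta 10/37 = 27.0% → Team Gamma
P1: Team Gamma 79/149 = 53.0%, Team Beta 56/127 = 44.1% → Team Gamma
P3: Team Gamma 28/40 = 70.0%, Team Beta 239/386 = 61.9% → Team Gamma
Overall: Team Gamma 301/736 = 40.9%, Team Beta 305/550 = 55.5% → Team Beta
Team Gamma wins each ticket group but Team Beta wins overall — the comparison reverses. Team Gamma's tickets skew toward P0, which has a lower base rate.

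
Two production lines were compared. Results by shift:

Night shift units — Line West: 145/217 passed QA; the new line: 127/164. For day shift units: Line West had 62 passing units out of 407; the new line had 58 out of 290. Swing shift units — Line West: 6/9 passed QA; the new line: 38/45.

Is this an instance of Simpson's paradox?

No

Night shift: Line West 145/217 = 66.8%, the new line 127/164 = 77.4% → the new line
Day shift: Line West 62/407 = 15.2%, the new line 58/290 = 20.0% → the new line
Swing shift: Line West 6/9 = 66.7%, the new line 38/45 = 84.4% → the new line
Overall: Line West 213/633 = 33.6%, the new line 223/499 = 44.7% → the new line
The new line wins overall and in every shift group — no reversal.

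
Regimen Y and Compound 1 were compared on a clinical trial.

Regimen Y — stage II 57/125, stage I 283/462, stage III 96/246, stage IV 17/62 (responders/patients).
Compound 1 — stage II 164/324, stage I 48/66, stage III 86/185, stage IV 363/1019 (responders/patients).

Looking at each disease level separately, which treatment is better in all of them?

Compound 1

Stage II: Regimen Y 57/125 = 45.6%, Compound 1 164/324 = 50.6% → Compound 1
Stage I: Regimen Y 283/462 = 61.3%, Compound 1 48/66 = 72.7% → Compound 1
Stage III: Regimen Y 96/246 = 39.0%, Compound 1 86/185 = 46.5% → Compound 1
Stage IV: Regimen Y 17/62 = 27.4%, Compound 1 363/1019 = 35.6% → Compound 1
Compound 1 has the higher rate in all 4 groups.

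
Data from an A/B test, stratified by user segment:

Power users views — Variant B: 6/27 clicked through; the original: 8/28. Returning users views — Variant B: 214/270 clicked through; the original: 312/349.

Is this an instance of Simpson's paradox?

Power users: Variant B 6/27 = 22.2%, the original 8/28 = 28.6% → the original
Returning users: Variant B 214/270 = 79.3%, the original 312/349 = 89.4% → the original
Overall: Variant B 220/297 = 74.1%, the original 320/377 = 84.9% → the original
The original wins overall and in every user group — no reversal.

No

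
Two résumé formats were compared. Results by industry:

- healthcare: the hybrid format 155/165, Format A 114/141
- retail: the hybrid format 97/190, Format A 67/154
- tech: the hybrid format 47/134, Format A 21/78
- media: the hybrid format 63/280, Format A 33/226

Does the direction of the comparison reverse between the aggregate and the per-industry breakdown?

Healthcare: the hybrid format 155/165 = 93.9%, Format A 114/141 = 80.9% → the hybrid format
Retail: the hybrid format 97/190 = 51.1%, Format A 67/154 = 43.5% → the hybrid format
Tech: the hybrid format 47/134 = 35.1%, Format A 21/78 = 26.9% → the hybrid format
Media: the hybrid format 63/280 = 22.5%, Format A 33/226 = 14.6% → the hybrid format
Overall: the hybrid format 362/769 = 47.1%, Format A 235/599 = 39.2% → the hybrid format
The hybrid format wins overall and in every industry group — no reversal.

No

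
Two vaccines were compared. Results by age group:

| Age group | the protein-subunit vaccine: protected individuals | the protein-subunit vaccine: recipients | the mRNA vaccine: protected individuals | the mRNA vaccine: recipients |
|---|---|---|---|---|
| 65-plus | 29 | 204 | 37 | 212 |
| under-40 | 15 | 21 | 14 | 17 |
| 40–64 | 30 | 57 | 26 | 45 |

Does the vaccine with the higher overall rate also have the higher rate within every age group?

65-plus: the protein-subunit vaccine 29/204 = 14.2%, the mRNA vaccine 37/212 = 17.5% → the mRNA vaccine
Under-40: the protein-subunit vaccine 15/21 = 71.4%, the mRNA vaccine 14/17 = 82.4% → the mRNA vaccine
40–64: the protein-subunit vaccine 30/57 = 52.6%, the mRNA vaccine 26/45 = 57.8% → the mRNA vaccine
Overall: the protein-subunit vaccine 74/282 = 26.2%, the mRNA vaccine 77/274 = 28.1% → the mRNA vaccine
The mRNA vaccine wins overall and in every age group — no reversal.

Yes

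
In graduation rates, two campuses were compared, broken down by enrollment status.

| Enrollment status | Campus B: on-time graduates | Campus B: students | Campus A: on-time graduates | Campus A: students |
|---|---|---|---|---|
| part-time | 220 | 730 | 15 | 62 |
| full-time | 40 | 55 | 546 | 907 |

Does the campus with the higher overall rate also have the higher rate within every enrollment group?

Part-time: Campus B 220/730 = 30.1%, Campus A 15/62 = 24.2% → Campus B
Full-time: Campus B 40/55 = 72.7%, Campus A 546/907 = 60.2% → Campus B
Overall: Campus B 260/785 = 33.1%, Campus A 561/969 = 57.9% → Campus A
Campus B wins each enrollment group but Campus A wins overall — the comparison reverses. Campus B's students skew toward part-time, which has a lower base rate.

No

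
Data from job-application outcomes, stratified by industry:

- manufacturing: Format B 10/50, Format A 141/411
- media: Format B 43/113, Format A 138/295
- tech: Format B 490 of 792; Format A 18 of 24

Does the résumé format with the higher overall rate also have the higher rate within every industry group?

No

Manufacturing: Format B 10/50 = 20.0%, Format A 141/411 = 34.3% → Format A
Media: Format B 43/113 = 38.1%, Format A 138/295 = 46.8% → Format A
Tech: Format B 490/792 = 61.9%, Format A 18/24 = 75.0% → Format A
Overall: Format B 543/955 = 56.9%, Format A 297/730 = 40.7% → Format B
Format A wins each industry group but Format B wins overall — the comparison reverses. Format A's applications skew toward manufacturing, which has a lower base rate.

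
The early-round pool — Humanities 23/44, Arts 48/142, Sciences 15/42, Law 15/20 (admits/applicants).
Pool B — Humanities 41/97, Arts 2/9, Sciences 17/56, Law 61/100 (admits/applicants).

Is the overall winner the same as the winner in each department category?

No

Humanities: the early-round pool 23/44 = 52.3%, Pool B 41/97 = 42.3% → the early-round pool
Arts: the early-round pool 48/142 = 33.8%, Pool B 2/9 = 22.2% → the early-round pool
Sciences: the early-round pool 15/42 = 35.7%, Pool B 17/56 = 30.4% → the early-round pool
Law: the early-round pool 15/20 = 75.0%, Pool B 61/100 = 61.0% → the early-round pool
Overall: the early-round pool 101/248 = 40.7%, Pool B 121/262 = 46.2% → Pool B
The early-round pool wins each department group but Pool B wins overall — the comparison reverses. The early-round pool's applicants skew toward Arts, which has a lower base rate.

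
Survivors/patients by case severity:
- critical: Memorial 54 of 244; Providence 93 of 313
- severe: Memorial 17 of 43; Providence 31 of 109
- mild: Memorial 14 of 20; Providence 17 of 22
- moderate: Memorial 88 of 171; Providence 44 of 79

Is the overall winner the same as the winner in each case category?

No

Critical: Memorial 54/244 = 22.1%, Providence 93/313 = 29.7% → Providence
Severe: Memorial 17/43 = 39.5%, Providence 31/109 = 28.4% → Memorial
Mild: Memorial 14/20 = 70.0%, Providence 17/22 = 77.3% → Providence
Moderate: Memorial 88/171 = 51.5%, Providence 44/79 = 55.7% → Providence
Overall: Memorial 173/478 = 36.2%, Providence 185/523 = 35.4% → Memorial
Neither sweeps: Memorial wins 1 of 4 groups, Providence wins 3. Memorial wins overall but not every group — no Simpson reversal.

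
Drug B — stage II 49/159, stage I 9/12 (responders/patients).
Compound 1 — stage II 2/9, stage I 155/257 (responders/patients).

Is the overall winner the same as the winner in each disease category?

No

Stage II: Drug B 49/159 = 30.8%, Compound 1 2/9 = 22.2% → Drug B
Stage I: Drug B 9/12 = 75.0%, Compound 1 155/257 = 60.3% → Drug B
Overall: Drug B 58/171 = 33.9%, Compound 1 157/266 = 59.0% → Compound 1
Drug B wins each disease group but Compound 1 wins overall — the comparison reverses. Drug B's patients skew toward stage II, which has a lower base rate.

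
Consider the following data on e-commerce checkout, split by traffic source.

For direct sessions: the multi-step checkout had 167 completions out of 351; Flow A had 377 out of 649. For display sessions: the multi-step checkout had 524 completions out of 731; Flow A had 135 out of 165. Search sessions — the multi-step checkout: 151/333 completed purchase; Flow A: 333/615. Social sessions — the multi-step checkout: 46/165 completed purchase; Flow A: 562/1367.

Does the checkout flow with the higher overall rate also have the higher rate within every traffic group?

Direct: the multi-step checkout 167/351 = 47.6%, Flow A 377/649 = 58.1% → Flow A
Display: the multi-step checkout 524/731 = 71.7%, Flow A 135/165 = 81.8% → Flow A
Search: the multi-step checkout 151/333 = 45.3%, Flow A 333/615 = 54.1% → Flow A
Social: the multi-step checkout 46/165 = 27.9%, Flow A 562/1367 = 41.1% → Flow A
Overall: the multi-step checkout 888/1580 = 56.2%, Flow A 1407/2796 = 50.3% → the multi-step checkout
Flow A wins each traffic group but the multi-step checkout wins overall — the comparison reverses. Flow A's sessions skew toward social, which has a lower base rate.

No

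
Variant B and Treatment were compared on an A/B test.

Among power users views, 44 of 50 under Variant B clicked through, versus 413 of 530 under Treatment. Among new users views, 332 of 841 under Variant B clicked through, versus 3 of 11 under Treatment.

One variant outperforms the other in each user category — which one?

Power users: Variant B 44/50 = 88.0%, Treatment 413/530 = 77.9% → Variant B
New users: Variant B 332/841 = 39.5%, Treatment 3/11 = 27.3% → Variant B
Variant B has the higher rate in both groups.

Variant B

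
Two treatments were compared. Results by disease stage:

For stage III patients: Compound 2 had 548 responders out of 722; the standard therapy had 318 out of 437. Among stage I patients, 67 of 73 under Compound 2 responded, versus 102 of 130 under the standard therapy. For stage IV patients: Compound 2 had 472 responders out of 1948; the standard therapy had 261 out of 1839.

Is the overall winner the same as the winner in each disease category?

Stage III: Compound 2 548/722 = 75.9%, the standard therapy 318/437 = 72.8% → Compound 2
Stage I: Compound 2 67/73 = 91.8%, the standard therapy 102/130 = 78.5% → Compound 2
Stage IV: Compound 2 472/1948 = 24.2%, the standard therapy 261/1839 = 14.2% → Compound 2
Overall: Compound 2 1087/2743 = 39.6%, the standard therapy 681/2406 = 28.3% → Compound 2
Compound 2 wins overall and in every disease group — no reversal.

Yes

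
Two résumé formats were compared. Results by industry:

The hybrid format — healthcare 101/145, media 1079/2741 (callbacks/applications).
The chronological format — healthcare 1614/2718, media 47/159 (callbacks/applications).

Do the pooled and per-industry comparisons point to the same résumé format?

No

Healthcare: the hybrid format 101/145 = 69.7%, the chronological format 1614/2718 = 59.4% → the hybrid format
Media: the hybrid format 1079/2741 = 39.4%, the chronological format 47/159 = 29.6% → the hybrid format
Overall: the hybrid format 1180/2886 = 40.9%, the chronological format 1661/2877 = 57.7% → the chronological format
The hybrid format wins each industry group but the chronological format wins overall — the comparison reverses. The hybrid format's applications skew toward media, which has a lower base rate.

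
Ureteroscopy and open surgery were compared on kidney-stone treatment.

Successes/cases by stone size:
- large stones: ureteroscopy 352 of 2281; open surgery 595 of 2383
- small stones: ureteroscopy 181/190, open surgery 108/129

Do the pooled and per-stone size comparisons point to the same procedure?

No

Large stones: ureteroscopy 352/2281 = 15.4%, open surgery 595/2383 = 25.0% → open surgery
Small stones: ureteroscopy 181/190 = 95.3%, open surgery 108/129 = 83.7% → ureteroscopy
Overall: ureteroscopy 533/2471 = 21.6%, open surgery 703/2512 = 28.0% → open surgery
Neither sweeps: ureteroscopy wins 1 of 2 groups, open surgery wins 1. Open surgery wins overall but not every group — no Simpson reversal.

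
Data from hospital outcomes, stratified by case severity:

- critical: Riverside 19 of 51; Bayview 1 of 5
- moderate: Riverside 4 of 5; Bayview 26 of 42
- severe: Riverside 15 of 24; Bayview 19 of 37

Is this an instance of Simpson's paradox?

Yes

Critical: Riverside 19/51 = 37.3%, Bayview 1/5 = 20.0% → Riverside
Moderate: Riverside 4/5 = 80.0%, Bayview 26/42 = 61.9% → Riverside
Severe: Riverside 15/24 = 62.5%, Bayview 19/37 = 51.4% → Riverside
Overall: Riverside 38/80 = 47.5%, Bayview 46/84 = 54.8% → Bayview
Riverside wins each case group but Bayview wins overall — the comparison reverses. Riverside's patients skew toward critical, which has a lower base rate.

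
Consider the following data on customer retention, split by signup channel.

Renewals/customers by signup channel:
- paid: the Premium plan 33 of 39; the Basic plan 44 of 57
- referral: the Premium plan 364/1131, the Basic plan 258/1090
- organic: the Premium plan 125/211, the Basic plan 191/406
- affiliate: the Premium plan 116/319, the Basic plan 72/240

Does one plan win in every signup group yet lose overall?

No

Paid: the Premium plan 33/39 = 84.6%, the Basic plan 44/57 = 77.2% → the Premium plan
Referral: the Premium plan 364/1131 = 32.2%, the Basic plan 258/1090 = 23.7% → the Premium plan
Organic: the Premium plan 125/211 = 59.2%, the Basic plan 191/406 = 47.0% → the Premium plan
Affiliate: the Premium plan 116/319 = 36.4%, the Basic plan 72/240 = 30.0% → the Premium plan
Overall: the Premium plan 638/1700 = 37.5%, the Basic plan 565/1793 = 31.5% → the Premium plan
The Premium plan wins overall and in every signup group — no reversal.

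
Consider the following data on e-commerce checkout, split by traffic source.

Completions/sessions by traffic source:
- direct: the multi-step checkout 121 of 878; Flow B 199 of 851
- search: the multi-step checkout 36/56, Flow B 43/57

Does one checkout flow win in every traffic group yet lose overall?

No

Direct: the multi-step checkout 121/878 = 13.8%, Flow B 199/851 = 23.4% → Flow B
Search: the multi-step checkout 36/56 = 64.3%, Flow B 43/57 = 75.4% → Flow B
Overall: the multi-step checkout 157/934 = 16.8%, Flow B 242/908 = 26.7% → Flow B
Flow B wins overall and in every traffic group — no reversal.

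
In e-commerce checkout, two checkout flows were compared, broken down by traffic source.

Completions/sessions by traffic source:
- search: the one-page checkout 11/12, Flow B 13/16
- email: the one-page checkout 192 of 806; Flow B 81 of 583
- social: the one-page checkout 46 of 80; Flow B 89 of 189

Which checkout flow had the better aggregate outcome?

the one-page checkout

Search: the one-page checkout 11/12 = 91.7%, Flow B 13/16 = 81.2% → the one-page checkout
Email: the one-page checkout 192/806 = 23.8%, Flow B 81/583 = 13.9% → the one-page checkout
Social: the one-page checkout 46/80 = 57.5%, Flow B 89/189 = 47.1% → the one-page checkout
Overall: the one-page checkout 249/898 = 27.7%, Flow B 183/788 = 23.2% → the one-page checkout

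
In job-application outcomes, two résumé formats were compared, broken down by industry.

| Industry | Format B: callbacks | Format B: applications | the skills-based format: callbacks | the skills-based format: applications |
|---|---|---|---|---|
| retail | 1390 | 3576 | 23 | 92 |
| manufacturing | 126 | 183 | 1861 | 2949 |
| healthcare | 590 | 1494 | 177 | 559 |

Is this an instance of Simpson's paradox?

Retail: Format B 1390/3576 = 38.9%, the skills-based format 23/92 = 25.0% → Format B
Manufacturing: Format B 126/183 = 68.9%, the skills-based format 1861/2949 = 63.1% → Format B
Healthcare: Format B 590/1494 = 39.5%, the skills-based format 177/559 = 31.7% → Format B
Overall: Format B 2106/5253 = 40.1%, the skills-based format 2061/3600 = 57.2% → the skills-based format
Format B wins each industry group but the skills-based format wins overall — the comparison reverses. Format B's applications skew toward retail, which has a lower base rate.

Yes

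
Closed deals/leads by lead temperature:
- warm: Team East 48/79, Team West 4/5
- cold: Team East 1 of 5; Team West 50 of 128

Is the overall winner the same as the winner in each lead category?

No

Warm: Team East 48/79 = 60.8%, Team West 4/5 = 80.0% → Team West
Cold: Team East 1/5 = 20.0%, Team West 50/128 = 39.1% → Team West
Overall: Team East 49/84 = 58.3%, Team West 54/133 = 40.6% → Team East
Team West wins each lead group but Team East wins overall — the comparison reverses. Team West's leads skew toward cold, which has a lower base rate.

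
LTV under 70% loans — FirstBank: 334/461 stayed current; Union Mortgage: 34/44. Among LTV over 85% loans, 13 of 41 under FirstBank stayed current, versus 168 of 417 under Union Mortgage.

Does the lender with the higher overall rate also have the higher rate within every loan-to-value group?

LTV under 70%: FirstBank 334/461 = 72.5%, Union Mortgage 34/44 = 77.3% → Union Mortgage
LTV over 85%: FirstBank 13/41 = 31.7%, Union Mortgage 168/417 = 40.3% → Union Mortgage
Overall: FirstBank 347/502 = 69.1%, Union Mortgage 202/461 = 43.8% → FirstBank
Union Mortgage wins each loan-to-value group but FirstBank wins overall — the comparison reverses. Union Mortgage's loans skew toward LTV over 85%, which has a lower base rate.

No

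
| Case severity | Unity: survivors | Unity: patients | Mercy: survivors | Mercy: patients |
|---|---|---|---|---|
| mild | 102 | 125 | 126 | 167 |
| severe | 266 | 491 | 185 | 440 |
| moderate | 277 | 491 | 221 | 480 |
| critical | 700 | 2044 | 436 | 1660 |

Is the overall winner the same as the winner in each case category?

Mild: Unity 102/125 = 81.6%, Mercy 126/167 = 75.4% → Unity
Severe: Unity 266/491 = 54.2%, Mercy 185/440 = 42.0% → Unity
Moderate: Unity 277/491 = 56.4%, Mercy 221/480 = 46.0% → Unity
Critical: Unity 700/2044 = 34.2%, Mercy 436/1660 = 26.3% → Unity
Overall: Unity 1345/3151 = 42.7%, Mercy 968/2747 = 35.2% → Unity
Unity wins overall and in every case group — no reversal.

Yes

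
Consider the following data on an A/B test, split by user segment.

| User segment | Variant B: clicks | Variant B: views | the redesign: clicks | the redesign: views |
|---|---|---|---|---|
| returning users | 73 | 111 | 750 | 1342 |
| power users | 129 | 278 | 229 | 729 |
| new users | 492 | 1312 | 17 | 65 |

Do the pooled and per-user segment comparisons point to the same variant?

No

Returning users: Variant B 73/111 = 65.8%, the redesign 750/1342 = 55.9% → Variant B
Power users: Variant B 129/278 = 46.4%, the redesign 229/729 = 31.4% → Variant B
New users: Variant B 492/1312 = 37.5%, the redesign 17/65 = 26.2% → Variant B
Overall: Variant B 694/1701 = 40.8%, the redesign 996/2136 = 46.6% → the redesign
Variant B wins each user group but the redesign wins overall — the comparison reverses. Variant B's views skew toward new users, which has a lower base rate.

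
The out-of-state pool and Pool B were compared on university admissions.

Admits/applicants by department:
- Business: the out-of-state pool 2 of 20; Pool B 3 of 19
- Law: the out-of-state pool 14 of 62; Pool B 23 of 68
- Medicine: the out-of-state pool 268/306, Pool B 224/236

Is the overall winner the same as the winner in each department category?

Business: the out-of-state pool 2/20 = 10.0%, Pool B 3/19 = 15.8% → Pool B
Law: the out-of-state pool 14/62 = 22.6%, Pool B 23/68 = 33.8% → Pool B
Medicine: the out-of-state pool 268/306 = 87.6%, Pool B 224/236 = 94.9% → Pool B
Overall: the out-of-state pool 284/388 = 73.2%, Pool B 250/323 = 77.4% → Pool B
Pool B wins overall and in every department group — no reversal.

Yes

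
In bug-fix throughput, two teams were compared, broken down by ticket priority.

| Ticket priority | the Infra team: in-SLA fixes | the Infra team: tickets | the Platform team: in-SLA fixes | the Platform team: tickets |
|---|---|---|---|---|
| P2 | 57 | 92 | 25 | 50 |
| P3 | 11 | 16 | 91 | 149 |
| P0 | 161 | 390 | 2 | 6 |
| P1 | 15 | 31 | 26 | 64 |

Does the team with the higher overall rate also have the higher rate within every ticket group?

No

P2: the Infra team 57/92 = 62.0%, the Platform team 25/50 = 50.0% → the Infra team
P3: the Infra team 11/16 = 68.8%, the Platform team 91/149 = 61.1% → the Infra team
P0: the Infra team 161/390 = 41.3%, the Platform team 2/6 = 33.3% → the Infra team
P1: the Infra team 15/31 = 48.4%, the Platform team 26/64 = 40.6% → the Infra team
Overall: the Infra team 244/529 = 46.1%, the Platform team 144/269 = 53.5% → the Platform team
The Infra team wins each ticket group but the Platform team wins overall — the comparison reverses. The Infra team's tickets skew toward P0, which has a lower base rate.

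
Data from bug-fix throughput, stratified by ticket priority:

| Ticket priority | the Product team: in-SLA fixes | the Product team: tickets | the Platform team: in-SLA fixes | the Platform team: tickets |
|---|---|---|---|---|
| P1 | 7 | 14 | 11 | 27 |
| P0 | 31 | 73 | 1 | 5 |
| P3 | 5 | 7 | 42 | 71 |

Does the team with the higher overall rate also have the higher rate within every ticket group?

P1: the Product team 7/14 = 50.0%, the Platform team 11/27 = 40.7% → the Product team
P0: the Product team 31/73 = 42.5%, the Platform team 1/5 = 20.0% → the Product team
P3: the Product team 5/7 = 71.4%, the Platform team 42/71 = 59.2% → the Product team
Overall: the Product team 43/94 = 45.7%, the Platform team 54/103 = 52.4% → the Platform team
The Product team wins each ticket group but the Platform team wins overall — the comparison reverses. The Product team's tickets skew toward P0, which has a lower base rate.

No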